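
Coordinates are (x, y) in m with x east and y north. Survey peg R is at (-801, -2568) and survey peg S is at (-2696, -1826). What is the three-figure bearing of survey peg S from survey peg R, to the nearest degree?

Δeast = -2696 − -801 = -1895.00; Δnorth = -1826 − -2568 = 742.00.
Bearing = atan2(Δeast, Δnorth) mod 360° = 291.38° ≈ 291°.

291°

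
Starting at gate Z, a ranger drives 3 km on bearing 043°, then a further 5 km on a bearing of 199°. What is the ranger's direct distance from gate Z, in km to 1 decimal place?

Leg 1 (043°, 3 km): east 3 sin 43° = 2.05, north 3 cos 43° = 2.19
Leg 2 (199°, 5 km): east 5 sin 199° = -1.63, north 5 cos 199° = -4.73
Net: 0.42 east, -2.53 north. Distance = √((0.42)² + (-2.53)²) = 2.568 km.

2.6 km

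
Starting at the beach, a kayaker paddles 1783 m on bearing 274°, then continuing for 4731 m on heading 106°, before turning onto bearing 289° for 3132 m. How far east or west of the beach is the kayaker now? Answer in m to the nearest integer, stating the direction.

Leg 1 (274°, 1783 m): east 1783 sin 274° = -1778.66, north 1783 cos 274° = 124.38
Leg 2 (106°, 4731 m): east 4731 sin 106° = 4547.73, north 4731 cos 106° = -1304.04
Leg 3 (289°, 3132 m): east 3132 sin 289° = -2961.36, north 3132 cos 289° = 1019.68
Net east component: -192.29 m.

192 m west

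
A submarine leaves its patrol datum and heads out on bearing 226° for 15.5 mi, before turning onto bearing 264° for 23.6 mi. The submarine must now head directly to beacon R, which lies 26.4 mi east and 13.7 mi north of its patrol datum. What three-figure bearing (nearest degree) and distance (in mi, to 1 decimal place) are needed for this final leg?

Leg 1 (226°, 15.5 mi): east 15.5 sin 226° = -11.15, north 15.5 cos 226° = -10.77
Leg 2 (264°, 23.6 mi): east 23.6 sin 264° = -23.47, north 23.6 cos 264° = -2.47
Current position: (-34.62, -13.23). Target: (26.4, 13.7). Remaining: Δeast = 61.02, Δnorth = 26.93.
Bearing = atan2(61.02, 26.93) mod 360° = 66.18°; distance = √((61.02)² + (26.93)²) = 66.700 mi.

066°, 66.7 mi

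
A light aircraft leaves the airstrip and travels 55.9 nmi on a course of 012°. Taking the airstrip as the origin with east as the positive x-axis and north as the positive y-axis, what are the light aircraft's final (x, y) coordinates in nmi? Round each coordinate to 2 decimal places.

Leg 1 (012°, 55.9 nmi): east 55.9 sin 12° = 11.62, north 55.9 cos 12° = 54.68
Summing: 11.62 nmi east, 54.68 nmi north → (11.62, 54.68).

(11.62, 54.68)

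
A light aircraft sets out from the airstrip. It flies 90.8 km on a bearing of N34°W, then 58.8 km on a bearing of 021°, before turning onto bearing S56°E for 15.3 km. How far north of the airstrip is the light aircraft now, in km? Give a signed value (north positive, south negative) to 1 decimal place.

Leg 1 (N34°W, 90.8 km): east 90.8 sin 326° = -50.77, north 90.8 cos 326° = 75.28
Leg 2 (021°, 58.8 km): east 58.8 sin 21° = 21.07, north 58.8 cos 21° = 54.89
Leg 3 (S56°E, 15.3 km): east 15.3 sin 124° = 12.68, north 15.3 cos 124° = -8.56
Net north component: 121.62 km.

121.6 km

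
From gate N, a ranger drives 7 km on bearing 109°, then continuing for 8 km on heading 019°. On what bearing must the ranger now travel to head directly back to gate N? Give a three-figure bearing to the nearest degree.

Leg 1 (109°, 7 km): east 7 sin 109° = 6.62, north 7 cos 109° = -2.28
Leg 2 (019°, 8 km): east 8 sin 19° = 2.60, north 8 cos 19° = 7.56
Net displacement: 9.22 east, 5.29 north. Direction back to start is (-9.22, -5.29): bearing = atan2(-9.22, -5.29) mod 360° = 240.19° ≈ 240°.

240°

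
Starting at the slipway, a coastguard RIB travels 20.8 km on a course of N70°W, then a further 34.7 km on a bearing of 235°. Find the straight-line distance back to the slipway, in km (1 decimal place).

Leg 1 (N70°W, 20.8 km): east 20.8 sin 290° = -19.55, north 20.8 cos 290° = 7.11
Leg 2 (235°, 34.7 km): east 34.7 sin 235° = -28.42, north 34.7 cos 235° = -19.90
Net: -47.97 east, -12.79 north. Distance = √((-47.97)² + (-12.79)²) = 49.646 km.

49.6 km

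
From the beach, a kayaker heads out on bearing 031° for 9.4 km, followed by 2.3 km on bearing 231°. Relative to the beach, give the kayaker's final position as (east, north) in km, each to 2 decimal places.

Leg 1 (031°, 9.4 km): east 9.4 sin 31° = 4.84, north 9.4 cos 31° = 8.06
Leg 2 (231°, 2.3 km): east 2.3 sin 231° = -1.79, north 2.3 cos 231° = -1.45
Summing: 3.05 km east, 6.61 km north → (3.05, 6.61).

(3.05, 6.61)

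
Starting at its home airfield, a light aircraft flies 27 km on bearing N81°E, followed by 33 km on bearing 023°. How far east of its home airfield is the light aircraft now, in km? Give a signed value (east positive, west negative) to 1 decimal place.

39.6 km

Leg 1 (N81°E, 27 km): east 27 sin 81° = 26.67, north 27 cos 81° = 4.22
Leg 2 (023°, 33 km): east 33 sin 23° = 12.89, north 33 cos 23° = 30.38
Net east component: 39.56 km.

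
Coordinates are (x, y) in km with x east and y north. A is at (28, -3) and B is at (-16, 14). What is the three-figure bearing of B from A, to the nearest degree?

Δeast = -16 − 28 = -44.00; Δnorth = 14 − -3 = 17.00.
Bearing = atan2(Δeast, Δnorth) mod 360° = 291.12° ≈ 291°.

291°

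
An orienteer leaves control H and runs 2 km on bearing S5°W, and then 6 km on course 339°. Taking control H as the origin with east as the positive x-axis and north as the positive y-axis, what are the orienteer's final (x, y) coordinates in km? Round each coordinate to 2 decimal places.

Leg 1 (S5°W, 2 km): east 2 sin 185° = -0.17, north 2 cos 185° = -1.99
Leg 2 (339°, 6 km): east 6 sin 339° = -2.15, north 6 cos 339° = 5.60
Summing: -2.32 km east, 3.61 km north → (-2.32, 3.61).

(-2.32, 3.61)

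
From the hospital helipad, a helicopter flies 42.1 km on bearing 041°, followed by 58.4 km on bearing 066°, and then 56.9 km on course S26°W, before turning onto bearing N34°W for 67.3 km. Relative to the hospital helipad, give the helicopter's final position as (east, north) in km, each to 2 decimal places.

Leg 1 (041°, 42.1 km): east 42.1 sin 41° = 27.62, north 42.1 cos 41° = 31.77
Leg 2 (066°, 58.4 km): east 58.4 sin 66° = 53.35, north 58.4 cos 66° = 23.75
Leg 3 (S26°W, 56.9 km): east 56.9 sin 206° = -24.94, north 56.9 cos 206° = -51.14
Leg 4 (N34°W, 67.3 km): east 67.3 sin 326° = -37.63, north 67.3 cos 326° = 55.79
Summing: 18.39 km east, 60.18 km north → (18.39, 60.18).

(18.39, 60.18)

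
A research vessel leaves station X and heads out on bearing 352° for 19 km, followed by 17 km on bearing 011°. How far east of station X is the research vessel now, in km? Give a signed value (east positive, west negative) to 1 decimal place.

0.6 km

Leg 1 (352°, 19 km): east 19 sin 352° = -2.64, north 19 cos 352° = 18.82
Leg 2 (011°, 17 km): east 17 sin 11° = 3.24, north 17 cos 11° = 16.69
Net east component: 0.60 km.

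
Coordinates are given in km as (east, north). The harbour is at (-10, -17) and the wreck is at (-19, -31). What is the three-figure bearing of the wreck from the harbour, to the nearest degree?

213°

Δeast = -19 − -10 = -9.00; Δnorth = -31 − -17 = -14.00.
Bearing = atan2(Δeast, Δnorth) mod 360° = 212.74° ≈ 213°.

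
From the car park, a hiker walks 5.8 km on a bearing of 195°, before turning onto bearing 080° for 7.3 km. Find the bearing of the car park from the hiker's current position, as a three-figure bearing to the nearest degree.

Leg 1 (195°, 5.8 km): east 5.8 sin 195° = -1.50, north 5.8 cos 195° = -5.60
Leg 2 (080°, 7.3 km): east 7.3 sin 80° = 7.19, north 7.3 cos 80° = 1.27
Net displacement: 5.69 east, -4.33 north. Direction back to start is (-5.69, 4.33): bearing = atan2(-5.69, 4.33) mod 360° = 307.31° ≈ 307°.

307°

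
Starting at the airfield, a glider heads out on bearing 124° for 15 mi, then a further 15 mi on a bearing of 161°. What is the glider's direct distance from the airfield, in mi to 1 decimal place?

28.4 mi

Leg 1 (124°, 15 mi): east 15 sin 124° = 12.44, north 15 cos 124° = -8.39
Leg 2 (161°, 15 mi): east 15 sin 161° = 4.88, north 15 cos 161° = -14.18
Net: 17.32 east, -22.57 north. Distance = √((17.32)² + (-22.57)²) = 28.450 mi.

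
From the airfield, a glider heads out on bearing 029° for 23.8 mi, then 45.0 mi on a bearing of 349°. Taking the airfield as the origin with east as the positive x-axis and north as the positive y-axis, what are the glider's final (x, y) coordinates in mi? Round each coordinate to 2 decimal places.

Leg 1 (029°, 23.8 mi): east 23.8 sin 29° = 11.54, north 23.8 cos 29° = 20.82
Leg 2 (349°, 45.0 mi): east 45.0 sin 349° = -8.59, north 45.0 cos 349° = 44.17
Summing: 2.95 mi east, 64.99 mi north → (2.95, 64.99).

(2.95, 64.99)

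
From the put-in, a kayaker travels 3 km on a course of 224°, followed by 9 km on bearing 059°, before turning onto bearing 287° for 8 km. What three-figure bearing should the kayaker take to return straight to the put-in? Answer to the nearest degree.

157°

Leg 1 (224°, 3 km): east 3 sin 224° = -2.08, north 3 cos 224° = -2.16
Leg 2 (059°, 9 km): east 9 sin 59° = 7.71, north 9 cos 59° = 4.64
Leg 3 (287°, 8 km): east 8 sin 287° = -7.65, north 8 cos 287° = 2.34
Net displacement: -2.02 east, 4.82 north. Direction back to start is (2.02, -4.82): bearing = atan2(2.02, -4.82) mod 360° = 157.25° ≈ 157°.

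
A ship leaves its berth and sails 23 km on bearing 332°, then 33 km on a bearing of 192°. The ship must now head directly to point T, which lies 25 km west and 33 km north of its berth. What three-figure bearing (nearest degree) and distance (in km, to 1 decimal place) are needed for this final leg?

351°, 45.6 km

Leg 1 (332°, 23 km): east 23 sin 332° = -10.80, north 23 cos 332° = 20.31
Leg 2 (192°, 33 km): east 33 sin 192° = -6.86, north 33 cos 192° = -32.28
Current position: (-17.66, -11.97). Target: (-25, 33). Remaining: Δeast = -7.34, Δnorth = 44.97.
Bearing = atan2(-7.34, 44.97) mod 360° = 350.73°; distance = √((-7.34)² + (44.97)²) = 45.566 km.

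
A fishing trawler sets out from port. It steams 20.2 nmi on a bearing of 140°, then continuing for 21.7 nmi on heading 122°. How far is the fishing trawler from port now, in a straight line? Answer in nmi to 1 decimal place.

41.4 nmi

Leg 1 (140°, 20.2 nmi): east 20.2 sin 140° = 12.98, north 20.2 cos 140° = -15.47
Leg 2 (122°, 21.7 nmi): east 21.7 sin 122° = 18.40, north 21.7 cos 122° = -11.50
Net: 31.39 east, -26.97 north. Distance = √((31.39)² + (-26.97)²) = 41.385 nmi.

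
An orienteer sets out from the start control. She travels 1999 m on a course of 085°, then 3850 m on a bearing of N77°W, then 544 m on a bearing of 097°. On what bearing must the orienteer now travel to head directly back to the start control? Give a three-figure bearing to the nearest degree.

Leg 1 (085°, 1999 m): east 1999 sin 85° = 1991.39, north 1999 cos 85° = 174.22
Leg 2 (N77°W, 3850 m): east 3850 sin 283° = -3751.32, north 3850 cos 283° = 866.06
Leg 3 (097°, 544 m): east 544 sin 97° = 539.95, north 544 cos 97° = -66.30
Net displacement: -1219.99 east, 973.99 north. Direction back to start is (1219.99, -973.99): bearing = atan2(1219.99, -973.99) mod 360° = 128.60° ≈ 129°.

129°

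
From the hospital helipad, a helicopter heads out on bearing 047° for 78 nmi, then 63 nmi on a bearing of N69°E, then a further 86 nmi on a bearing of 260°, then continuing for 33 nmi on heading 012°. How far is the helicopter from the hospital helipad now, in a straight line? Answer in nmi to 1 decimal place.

100.6 nmi

Leg 1 (047°, 78 nmi): east 78 sin 47° = 57.05, north 78 cos 47° = 53.20
Leg 2 (N69°E, 63 nmi): east 63 sin 69° = 58.82, north 63 cos 69° = 22.58
Leg 3 (260°, 86 nmi): east 86 sin 260° = -84.69, north 86 cos 260° = -14.93
Leg 4 (012°, 33 nmi): east 33 sin 12° = 6.86, north 33 cos 12° = 32.28
Net: 38.03 east, 93.12 north. Distance = √((38.03)² + (93.12)²) = 100.584 nmi.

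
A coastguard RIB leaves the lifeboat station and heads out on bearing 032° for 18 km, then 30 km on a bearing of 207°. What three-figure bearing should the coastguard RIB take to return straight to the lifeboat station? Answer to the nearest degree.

020°

Leg 1 (032°, 18 km): east 18 sin 32° = 9.54, north 18 cos 32° = 15.26
Leg 2 (207°, 30 km): east 30 sin 207° = -13.62, north 30 cos 207° = -26.73
Net displacement: -4.08 east, -11.47 north. Direction back to start is (4.08, 11.47): bearing = atan2(4.08, 11.47) mod 360° = 19.59° ≈ 020°.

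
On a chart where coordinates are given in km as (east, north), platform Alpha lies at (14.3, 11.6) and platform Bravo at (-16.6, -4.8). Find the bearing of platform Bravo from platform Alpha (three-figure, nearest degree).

Δeast = -16.6 − 14.3 = -30.90; Δnorth = -4.8 − 11.6 = -16.40.
Bearing = atan2(Δeast, Δnorth) mod 360° = 242.04° ≈ 242°.

242°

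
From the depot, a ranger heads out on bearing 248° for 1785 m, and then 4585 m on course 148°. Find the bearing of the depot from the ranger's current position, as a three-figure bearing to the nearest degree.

Leg 1 (248°, 1785 m): east 1785 sin 248° = -1655.02, north 1785 cos 248° = -668.67
Leg 2 (148°, 4585 m): east 4585 sin 148° = 2429.68, north 4585 cos 148° = -3888.30
Net displacement: 774.66 east, -4556.97 north. Direction back to start is (-774.66, 4556.97): bearing = atan2(-774.66, 4556.97) mod 360° = 350.35° ≈ 350°.

350°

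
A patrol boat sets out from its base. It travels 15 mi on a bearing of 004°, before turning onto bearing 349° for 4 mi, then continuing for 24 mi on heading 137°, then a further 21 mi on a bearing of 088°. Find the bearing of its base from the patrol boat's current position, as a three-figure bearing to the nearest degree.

Leg 1 (004°, 15 mi): east 15 sin 4° = 1.05, north 15 cos 4° = 14.96
Leg 2 (349°, 4 mi): east 4 sin 349° = -0.76, north 4 cos 349° = 3.93
Leg 3 (137°, 24 mi): east 24 sin 137° = 16.37, north 24 cos 137° = -17.55
Leg 4 (088°, 21 mi): east 21 sin 88° = 20.99, north 21 cos 88° = 0.73
Net displacement: 37.64 east, 2.07 north. Direction back to start is (-37.64, -2.07): bearing = atan2(-37.64, -2.07) mod 360° = 266.85° ≈ 267°.

267°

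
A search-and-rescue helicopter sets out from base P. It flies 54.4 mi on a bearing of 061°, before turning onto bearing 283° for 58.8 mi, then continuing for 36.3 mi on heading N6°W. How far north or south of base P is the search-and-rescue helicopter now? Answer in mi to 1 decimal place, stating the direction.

75.7 mi north

Leg 1 (061°, 54.4 mi): east 54.4 sin 61° = 47.58, north 54.4 cos 61° = 26.37
Leg 2 (283°, 58.8 mi): east 58.8 sin 283° = -57.29, north 58.8 cos 283° = 13.23
Leg 3 (N6°W, 36.3 mi): east 36.3 sin 354° = -3.79, north 36.3 cos 354° = 36.10
Net north component: 75.70 mi.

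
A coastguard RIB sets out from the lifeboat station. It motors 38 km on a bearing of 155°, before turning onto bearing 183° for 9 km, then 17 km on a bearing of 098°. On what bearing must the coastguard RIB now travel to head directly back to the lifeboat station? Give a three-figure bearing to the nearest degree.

Leg 1 (155°, 38 km): east 38 sin 155° = 16.06, north 38 cos 155° = -34.44
Leg 2 (183°, 9 km): east 9 sin 183° = -0.47, north 9 cos 183° = -8.99
Leg 3 (098°, 17 km): east 17 sin 98° = 16.83, north 17 cos 98° = -2.37
Net displacement: 32.42 east, -45.79 north. Direction back to start is (-32.42, 45.79): bearing = atan2(-32.42, 45.79) mod 360° = 324.70° ≈ 325°.

325°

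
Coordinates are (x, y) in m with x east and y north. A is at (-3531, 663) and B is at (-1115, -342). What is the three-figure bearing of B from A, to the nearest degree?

Δeast = -1115 − -3531 = 2416.00; Δnorth = -342 − 663 = -1005.00.
Bearing = atan2(Δeast, Δnorth) mod 360° = 112.59° ≈ 113°.

113°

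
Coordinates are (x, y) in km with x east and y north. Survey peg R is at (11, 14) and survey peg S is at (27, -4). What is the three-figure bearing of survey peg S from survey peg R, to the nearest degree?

Δeast = 27 − 11 = 16.00; Δnorth = -4 − 14 = -18.00.
Bearing = atan2(Δeast, Δnorth) mod 360° = 138.37° ≈ 138°.

138°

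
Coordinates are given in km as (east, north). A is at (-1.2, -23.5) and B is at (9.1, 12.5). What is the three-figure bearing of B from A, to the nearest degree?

016°

Δeast = 9.1 − -1.2 = 10.30; Δnorth = 12.5 − -23.5 = 36.00.
Bearing = atan2(Δeast, Δnorth) mod 360° = 15.97° ≈ 016°.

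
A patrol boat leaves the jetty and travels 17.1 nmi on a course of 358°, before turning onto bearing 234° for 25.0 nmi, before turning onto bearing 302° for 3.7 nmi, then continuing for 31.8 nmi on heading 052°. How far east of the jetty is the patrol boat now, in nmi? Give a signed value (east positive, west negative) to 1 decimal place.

1.1 nmi

Leg 1 (358°, 17.1 nmi): east 17.1 sin 358° = -0.60, north 17.1 cos 358° = 17.09
Leg 2 (234°, 25.0 nmi): east 25.0 sin 234° = -20.23, north 25.0 cos 234° = -14.69
Leg 3 (302°, 3.7 nmi): east 3.7 sin 302° = -3.14, north 3.7 cos 302° = 1.96
Leg 4 (052°, 31.8 nmi): east 31.8 sin 52° = 25.06, north 31.8 cos 52° = 19.58
Net east component: 1.10 nmi.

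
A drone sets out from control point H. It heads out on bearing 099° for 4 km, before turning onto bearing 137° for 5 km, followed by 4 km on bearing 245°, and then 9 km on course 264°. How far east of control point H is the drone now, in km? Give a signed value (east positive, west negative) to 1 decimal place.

-5.2 km

Leg 1 (099°, 4 km): east 4 sin 99° = 3.95, north 4 cos 99° = -0.63
Leg 2 (137°, 5 km): east 5 sin 137° = 3.41, north 5 cos 137° = -3.66
Leg 3 (245°, 4 km): east 4 sin 245° = -3.63, north 4 cos 245° = -1.69
Leg 4 (264°, 9 km): east 9 sin 264° = -8.95, north 9 cos 264° = -0.94
Net east component: -5.22 km.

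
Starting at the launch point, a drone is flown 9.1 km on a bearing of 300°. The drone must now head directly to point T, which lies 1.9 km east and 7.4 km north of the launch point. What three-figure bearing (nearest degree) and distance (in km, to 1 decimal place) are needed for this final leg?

Leg 1 (300°, 9.1 km): east 9.1 sin 300° = -7.88, north 9.1 cos 300° = 4.55
Current position: (-7.88, 4.55). Target: (1.9, 7.4). Remaining: Δeast = 9.78, Δnorth = 2.85.
Bearing = atan2(9.78, 2.85) mod 360° = 73.75°; distance = √((9.78)² + (2.85)²) = 10.188 km.

074°, 10.2 km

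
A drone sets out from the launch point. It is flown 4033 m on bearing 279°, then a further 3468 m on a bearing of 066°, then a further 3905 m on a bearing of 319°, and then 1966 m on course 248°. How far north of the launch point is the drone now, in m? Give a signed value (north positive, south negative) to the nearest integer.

Leg 1 (279°, 4033 m): east 4033 sin 279° = -3983.35, north 4033 cos 279° = 630.90
Leg 2 (066°, 3468 m): east 3468 sin 66° = 3168.18, north 3468 cos 66° = 1410.56
Leg 3 (319°, 3905 m): east 3905 sin 319° = -2561.91, north 3905 cos 319° = 2947.14
Leg 4 (248°, 1966 m): east 1966 sin 248° = -1822.84, north 1966 cos 248° = -736.48
Net north component: 4252.13 m.

4252 m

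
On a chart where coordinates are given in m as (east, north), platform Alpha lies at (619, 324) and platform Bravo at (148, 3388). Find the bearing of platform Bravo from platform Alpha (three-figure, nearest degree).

Δeast = 148 − 619 = -471.00; Δnorth = 3388 − 324 = 3064.00.
Bearing = atan2(Δeast, Δnorth) mod 360° = 351.26° ≈ 351°.

351°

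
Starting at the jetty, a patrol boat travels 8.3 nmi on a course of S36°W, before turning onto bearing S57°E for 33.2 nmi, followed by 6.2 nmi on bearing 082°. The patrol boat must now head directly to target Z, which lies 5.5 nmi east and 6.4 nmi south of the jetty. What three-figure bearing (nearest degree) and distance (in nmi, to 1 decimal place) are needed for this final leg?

307°, 29.4 nmi

Leg 1 (S36°W, 8.3 nmi): east 8.3 sin 216° = -4.88, north 8.3 cos 216° = -6.71
Leg 2 (S57°E, 33.2 nmi): east 33.2 sin 123° = 27.84, north 33.2 cos 123° = -18.08
Leg 3 (082°, 6.2 nmi): east 6.2 sin 82° = 6.14, north 6.2 cos 82° = 0.86
Current position: (29.10, -23.93). Target: (5.5, -6.4). Remaining: Δeast = -23.60, Δnorth = 17.53.
Bearing = atan2(-23.60, 17.53) mod 360° = 306.61°; distance = √((-23.60)² + (17.53)²) = 29.405 nmi.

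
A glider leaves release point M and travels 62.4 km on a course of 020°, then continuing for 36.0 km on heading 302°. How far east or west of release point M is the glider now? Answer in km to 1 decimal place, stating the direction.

9.2 km west

Leg 1 (020°, 62.4 km): east 62.4 sin 20° = 21.34, north 62.4 cos 20° = 58.64
Leg 2 (302°, 36.0 km): east 36.0 sin 302° = -30.53, north 36.0 cos 302° = 19.08
Net east component: -9.19 km.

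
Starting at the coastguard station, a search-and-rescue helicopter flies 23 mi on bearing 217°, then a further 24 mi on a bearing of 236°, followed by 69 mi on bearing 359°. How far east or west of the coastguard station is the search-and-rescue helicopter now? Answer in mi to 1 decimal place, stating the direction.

34.9 mi west

Leg 1 (217°, 23 mi): east 23 sin 217° = -13.84, north 23 cos 217° = -18.37
Leg 2 (236°, 24 mi): east 24 sin 236° = -19.90, north 24 cos 236° = -13.42
Leg 3 (359°, 69 mi): east 69 sin 359° = -1.20, north 69 cos 359° = 68.99
Net east component: -34.94 mi.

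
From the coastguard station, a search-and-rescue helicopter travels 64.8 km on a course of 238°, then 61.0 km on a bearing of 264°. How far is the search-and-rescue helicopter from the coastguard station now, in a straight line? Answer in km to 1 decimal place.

Leg 1 (238°, 64.8 km): east 64.8 sin 238° = -54.95, north 64.8 cos 238° = -34.34
Leg 2 (264°, 61.0 km): east 61.0 sin 264° = -60.67, north 61.0 cos 264° = -6.38
Net: -115.62 east, -40.72 north. Distance = √((-115.62)² + (-40.72)²) = 122.579 km.

122.6 km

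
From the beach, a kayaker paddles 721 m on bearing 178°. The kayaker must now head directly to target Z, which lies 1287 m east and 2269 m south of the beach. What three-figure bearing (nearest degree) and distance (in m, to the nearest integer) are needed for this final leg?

141°, 1997 m

Leg 1 (178°, 721 m): east 721 sin 178° = 25.16, north 721 cos 178° = -720.56
Current position: (25.16, -720.56). Target: (1287, -2269). Remaining: Δeast = 1261.84, Δnorth = -1548.44.
Bearing = atan2(1261.84, -1548.44) mod 360° = 140.82°; distance = √((1261.84)² + (-1548.44)²) = 1997.473 m.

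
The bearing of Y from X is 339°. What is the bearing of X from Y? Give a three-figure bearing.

159°

Back-bearing = 339° − 180° = 159°.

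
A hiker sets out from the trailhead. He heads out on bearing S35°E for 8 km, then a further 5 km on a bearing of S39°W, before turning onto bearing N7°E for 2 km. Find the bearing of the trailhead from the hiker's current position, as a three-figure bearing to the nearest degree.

Leg 1 (S35°E, 8 km): east 8 sin 145° = 4.59, north 8 cos 145° = -6.55
Leg 2 (S39°W, 5 km): east 5 sin 219° = -3.15, north 5 cos 219° = -3.89
Leg 3 (N7°E, 2 km): east 2 sin 7° = 0.24, north 2 cos 7° = 1.99
Net displacement: 1.69 east, -8.45 north. Direction back to start is (-1.69, 8.45): bearing = atan2(-1.69, 8.45) mod 360° = 348.72° ≈ 349°.

349°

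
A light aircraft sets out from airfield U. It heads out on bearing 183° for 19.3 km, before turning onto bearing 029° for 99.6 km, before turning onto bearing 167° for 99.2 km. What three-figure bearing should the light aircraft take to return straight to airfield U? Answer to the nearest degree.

292°

Leg 1 (183°, 19.3 km): east 19.3 sin 183° = -1.01, north 19.3 cos 183° = -19.27
Leg 2 (029°, 99.6 km): east 99.6 sin 29° = 48.29, north 99.6 cos 29° = 87.11
Leg 3 (167°, 99.2 km): east 99.2 sin 167° = 22.32, north 99.2 cos 167° = -96.66
Net displacement: 69.59 east, -28.82 north. Direction back to start is (-69.59, 28.82): bearing = atan2(-69.59, 28.82) mod 360° = 292.50° ≈ 292°.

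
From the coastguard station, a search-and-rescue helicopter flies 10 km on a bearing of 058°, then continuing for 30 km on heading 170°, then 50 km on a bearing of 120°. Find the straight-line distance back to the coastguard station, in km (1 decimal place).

75.3 km

Leg 1 (058°, 10 km): east 10 sin 58° = 8.48, north 10 cos 58° = 5.30
Leg 2 (170°, 30 km): east 30 sin 170° = 5.21, north 30 cos 170° = -29.54
Leg 3 (120°, 50 km): east 50 sin 120° = 43.30, north 50 cos 120° = -25.00
Net: 56.99 east, -49.25 north. Distance = √((56.99)² + (-49.25)²) = 75.320 km.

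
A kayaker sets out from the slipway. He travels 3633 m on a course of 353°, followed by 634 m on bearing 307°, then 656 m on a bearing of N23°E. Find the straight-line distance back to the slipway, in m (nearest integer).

4643 m

Leg 1 (353°, 3633 m): east 3633 sin 353° = -442.75, north 3633 cos 353° = 3605.92
Leg 2 (307°, 634 m): east 634 sin 307° = -506.33, north 634 cos 307° = 381.55
Leg 3 (N23°E, 656 m): east 656 sin 23° = 256.32, north 656 cos 23° = 603.85
Net: -692.77 east, 4591.32 north. Distance = √((-692.77)² + (4591.32)²) = 4643.292 m.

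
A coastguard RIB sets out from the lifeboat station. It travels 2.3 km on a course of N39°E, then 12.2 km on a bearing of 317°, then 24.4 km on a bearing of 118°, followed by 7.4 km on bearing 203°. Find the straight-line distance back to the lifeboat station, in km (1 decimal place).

Leg 1 (N39°E, 2.3 km): east 2.3 sin 39° = 1.45, north 2.3 cos 39° = 1.79
Leg 2 (317°, 12.2 km): east 12.2 sin 317° = -8.32, north 12.2 cos 317° = 8.92
Leg 3 (118°, 24.4 km): east 24.4 sin 118° = 21.54, north 24.4 cos 118° = -11.46
Leg 4 (203°, 7.4 km): east 7.4 sin 203° = -2.89, north 7.4 cos 203° = -6.81
Net: 11.78 east, -7.56 north. Distance = √((11.78)² + (-7.56)²) = 13.995 km.

14.0 km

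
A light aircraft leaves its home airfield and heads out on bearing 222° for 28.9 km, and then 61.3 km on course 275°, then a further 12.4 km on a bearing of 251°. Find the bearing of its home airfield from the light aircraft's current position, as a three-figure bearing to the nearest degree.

078°

Leg 1 (222°, 28.9 km): east 28.9 sin 222° = -19.34, north 28.9 cos 222° = -21.48
Leg 2 (275°, 61.3 km): east 61.3 sin 275° = -61.07, north 61.3 cos 275° = 5.34
Leg 3 (251°, 12.4 km): east 12.4 sin 251° = -11.72, north 12.4 cos 251° = -4.04
Net displacement: -92.13 east, -20.17 north. Direction back to start is (92.13, 20.17): bearing = atan2(92.13, 20.17) mod 360° = 77.65° ≈ 078°.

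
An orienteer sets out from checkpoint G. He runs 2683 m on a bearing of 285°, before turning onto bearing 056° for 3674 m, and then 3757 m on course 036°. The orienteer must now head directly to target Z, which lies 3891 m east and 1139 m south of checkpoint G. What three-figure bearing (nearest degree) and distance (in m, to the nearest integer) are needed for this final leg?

170°, 7035 m

Leg 1 (285°, 2683 m): east 2683 sin 285° = -2591.58, north 2683 cos 285° = 694.41
Leg 2 (056°, 3674 m): east 3674 sin 56° = 3045.88, north 3674 cos 56° = 2054.47
Leg 3 (036°, 3757 m): east 3757 sin 36° = 2208.31, north 3757 cos 36° = 3039.48
Current position: (2662.61, 5788.36). Target: (3891, -1139). Remaining: Δeast = 1228.39, Δnorth = -6927.36.
Bearing = atan2(1228.39, -6927.36) mod 360° = 169.94°; distance = √((1228.39)² + (-6927.36)²) = 7035.431 m.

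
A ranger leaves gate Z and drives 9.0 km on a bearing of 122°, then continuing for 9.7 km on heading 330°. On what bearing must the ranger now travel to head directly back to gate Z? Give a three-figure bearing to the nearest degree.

217°

Leg 1 (122°, 9.0 km): east 9.0 sin 122° = 7.63, north 9.0 cos 122° = -4.77
Leg 2 (330°, 9.7 km): east 9.7 sin 330° = -4.85, north 9.7 cos 330° = 8.40
Net displacement: 2.78 east, 3.63 north. Direction back to start is (-2.78, -3.63): bearing = atan2(-2.78, -3.63) mod 360° = 217.46° ≈ 217°.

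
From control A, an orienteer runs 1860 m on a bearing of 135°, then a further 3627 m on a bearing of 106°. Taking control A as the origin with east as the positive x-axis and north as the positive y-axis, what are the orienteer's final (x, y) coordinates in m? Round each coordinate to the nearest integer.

(4802, -2315)

Leg 1 (135°, 1860 m): east 1860 sin 135° = 1315.22, north 1860 cos 135° = -1315.22
Leg 2 (106°, 3627 m): east 3627 sin 106° = 3486.50, north 3627 cos 106° = -999.74
Summing: 4801.71 m east, -2314.96 m north → (4802, -2315).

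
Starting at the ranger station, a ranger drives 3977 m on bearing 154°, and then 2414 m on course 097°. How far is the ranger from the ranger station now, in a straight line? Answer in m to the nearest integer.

5666 m

Leg 1 (154°, 3977 m): east 3977 sin 154° = 1743.40, north 3977 cos 154° = -3574.50
Leg 2 (097°, 2414 m): east 2414 sin 97° = 2396.01, north 2414 cos 97° = -294.19
Net: 4139.41 east, -3868.70 north. Distance = √((4139.41)² + (-3868.70)²) = 5665.820 m.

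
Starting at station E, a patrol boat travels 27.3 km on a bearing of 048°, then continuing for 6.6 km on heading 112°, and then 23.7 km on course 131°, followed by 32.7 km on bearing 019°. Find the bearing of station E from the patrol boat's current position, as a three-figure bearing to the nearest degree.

Leg 1 (048°, 27.3 km): east 27.3 sin 48° = 20.29, north 27.3 cos 48° = 18.27
Leg 2 (112°, 6.6 km): east 6.6 sin 112° = 6.12, north 6.6 cos 112° = -2.47
Leg 3 (131°, 23.7 km): east 23.7 sin 131° = 17.89, north 23.7 cos 131° = -15.55
Leg 4 (019°, 32.7 km): east 32.7 sin 19° = 10.65, north 32.7 cos 19° = 30.92
Net displacement: 54.94 east, 31.16 north. Direction back to start is (-54.94, -31.16): bearing = atan2(-54.94, -31.16) mod 360° = 240.44° ≈ 240°.

240°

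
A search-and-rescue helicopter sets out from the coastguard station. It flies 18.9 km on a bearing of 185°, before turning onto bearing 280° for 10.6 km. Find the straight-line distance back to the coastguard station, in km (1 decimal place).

20.8 km

Leg 1 (185°, 18.9 km): east 18.9 sin 185° = -1.65, north 18.9 cos 185° = -18.83
Leg 2 (280°, 10.6 km): east 10.6 sin 280° = -10.44, north 10.6 cos 280° = 1.84
Net: -12.09 east, -16.99 north. Distance = √((-12.09)² + (-16.99)²) = 20.848 km.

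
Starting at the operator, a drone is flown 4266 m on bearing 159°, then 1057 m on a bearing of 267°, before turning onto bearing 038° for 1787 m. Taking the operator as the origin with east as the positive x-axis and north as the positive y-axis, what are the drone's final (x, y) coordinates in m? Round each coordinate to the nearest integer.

Leg 1 (159°, 4266 m): east 4266 sin 159° = 1528.80, north 4266 cos 159° = -3982.65
Leg 2 (267°, 1057 m): east 1057 sin 267° = -1055.55, north 1057 cos 267° = -55.32
Leg 3 (038°, 1787 m): east 1787 sin 38° = 1100.19, north 1787 cos 38° = 1408.18
Summing: 1573.43 m east, -2629.80 m north → (1573, -2630).

(1573, -2630)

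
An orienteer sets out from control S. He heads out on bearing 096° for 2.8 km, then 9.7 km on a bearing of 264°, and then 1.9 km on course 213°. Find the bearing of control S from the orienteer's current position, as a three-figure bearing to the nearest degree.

Leg 1 (096°, 2.8 km): east 2.8 sin 96° = 2.78, north 2.8 cos 96° = -0.29
Leg 2 (264°, 9.7 km): east 9.7 sin 264° = -9.65, north 9.7 cos 264° = -1.01
Leg 3 (213°, 1.9 km): east 1.9 sin 213° = -1.03, north 1.9 cos 213° = -1.59
Net displacement: -7.90 east, -2.90 north. Direction back to start is (7.90, 2.90): bearing = atan2(7.90, 2.90) mod 360° = 69.83° ≈ 070°.

070°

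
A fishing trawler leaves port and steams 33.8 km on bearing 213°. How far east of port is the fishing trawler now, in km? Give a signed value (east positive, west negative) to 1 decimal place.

Leg 1 (213°, 33.8 km): east 33.8 sin 213° = -18.41, north 33.8 cos 213° = -28.35
Net east component: -18.41 km.

-18.4 km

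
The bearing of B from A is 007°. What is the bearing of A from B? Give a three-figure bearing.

187°

Back-bearing = 007° + 180° = 187°.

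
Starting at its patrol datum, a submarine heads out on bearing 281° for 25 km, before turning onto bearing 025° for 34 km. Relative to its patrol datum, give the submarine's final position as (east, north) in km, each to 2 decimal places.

Leg 1 (281°, 25 km): east 25 sin 281° = -24.54, north 25 cos 281° = 4.77
Leg 2 (025°, 34 km): east 34 sin 25° = 14.37, north 34 cos 25° = 30.81
Summing: -10.17 km east, 35.58 km north → (-10.17, 35.58).

(-10.17, 35.58)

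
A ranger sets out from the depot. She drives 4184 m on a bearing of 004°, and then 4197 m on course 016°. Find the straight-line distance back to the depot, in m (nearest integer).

Leg 1 (004°, 4184 m): east 4184 sin 4° = 291.86, north 4184 cos 4° = 4173.81
Leg 2 (016°, 4197 m): east 4197 sin 16° = 1156.85, north 4197 cos 16° = 4034.42
Net: 1448.71 east, 8208.22 north. Distance = √((1448.71)² + (8208.22)²) = 8335.088 m.

8335 m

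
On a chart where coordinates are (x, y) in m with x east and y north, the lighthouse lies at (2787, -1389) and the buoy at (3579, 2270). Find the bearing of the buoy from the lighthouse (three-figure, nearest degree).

Δeast = 3579 − 2787 = 792.00; Δnorth = 2270 − -1389 = 3659.00.
Bearing = atan2(Δeast, Δnorth) mod 360° = 12.21° ≈ 012°.

012°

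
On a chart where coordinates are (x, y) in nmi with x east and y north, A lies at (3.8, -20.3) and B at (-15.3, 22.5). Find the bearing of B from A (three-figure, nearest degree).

Δeast = -15.3 − 3.8 = -19.10; Δnorth = 22.5 − -20.3 = 42.80.
Bearing = atan2(Δeast, Δnorth) mod 360° = 335.95° ≈ 336°.

336°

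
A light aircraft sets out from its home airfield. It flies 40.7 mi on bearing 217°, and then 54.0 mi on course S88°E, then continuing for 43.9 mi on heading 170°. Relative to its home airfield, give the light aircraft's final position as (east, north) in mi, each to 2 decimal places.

(37.10, -77.62)

Leg 1 (217°, 40.7 mi): east 40.7 sin 217° = -24.49, north 40.7 cos 217° = -32.50
Leg 2 (S88°E, 54.0 mi): east 54.0 sin 92° = 53.97, north 54.0 cos 92° = -1.88
Leg 3 (170°, 43.9 mi): east 43.9 sin 170° = 7.62, north 43.9 cos 170° = -43.23
Summing: 37.10 mi east, -77.62 mi north → (37.10, -77.62).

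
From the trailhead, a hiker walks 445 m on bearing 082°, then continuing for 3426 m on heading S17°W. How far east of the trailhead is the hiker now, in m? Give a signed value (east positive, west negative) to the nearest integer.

Leg 1 (082°, 445 m): east 445 sin 82° = 440.67, north 445 cos 82° = 61.93
Leg 2 (S17°W, 3426 m): east 3426 sin 197° = -1001.67, north 3426 cos 197° = -3276.30
Net east component: -561.00 m.

-561 m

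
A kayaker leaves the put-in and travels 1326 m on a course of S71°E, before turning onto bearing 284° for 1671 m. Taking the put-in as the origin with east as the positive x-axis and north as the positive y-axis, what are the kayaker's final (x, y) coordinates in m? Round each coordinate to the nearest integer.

(-368, -27)

Leg 1 (S71°E, 1326 m): east 1326 sin 109° = 1253.76, north 1326 cos 109° = -431.70
Leg 2 (284°, 1671 m): east 1671 sin 284° = -1621.36, north 1671 cos 284° = 404.25
Summing: -367.61 m east, -27.45 m north → (-368, -27).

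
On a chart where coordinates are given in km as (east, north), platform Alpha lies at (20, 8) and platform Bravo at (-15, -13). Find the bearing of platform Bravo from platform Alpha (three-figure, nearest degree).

Δeast = -15 − 20 = -35.00; Δnorth = -13 − 8 = -21.00.
Bearing = atan2(Δeast, Δnorth) mod 360° = 239.04° ≈ 239°.

239°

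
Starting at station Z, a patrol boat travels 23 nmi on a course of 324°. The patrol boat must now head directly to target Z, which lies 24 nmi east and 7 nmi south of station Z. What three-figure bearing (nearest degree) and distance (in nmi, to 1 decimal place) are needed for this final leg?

Leg 1 (324°, 23 nmi): east 23 sin 324° = -13.52, north 23 cos 324° = 18.61
Current position: (-13.52, 18.61). Target: (24, -7). Remaining: Δeast = 37.52, Δnorth = -25.61.
Bearing = atan2(37.52, -25.61) mod 360° = 124.31°; distance = √((37.52)² + (-25.61)²) = 45.425 nmi.

124°, 45.4 nmi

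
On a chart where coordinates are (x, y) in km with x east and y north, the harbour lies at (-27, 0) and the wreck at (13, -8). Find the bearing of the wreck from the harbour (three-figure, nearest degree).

Δeast = 13 − -27 = 40.00; Δnorth = -8 − 0 = -8.00.
Bearing = atan2(Δeast, Δnorth) mod 360° = 101.31° ≈ 101°.

101°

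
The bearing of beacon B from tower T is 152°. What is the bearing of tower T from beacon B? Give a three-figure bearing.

Back-bearing = 152° + 180° = 332°.

332°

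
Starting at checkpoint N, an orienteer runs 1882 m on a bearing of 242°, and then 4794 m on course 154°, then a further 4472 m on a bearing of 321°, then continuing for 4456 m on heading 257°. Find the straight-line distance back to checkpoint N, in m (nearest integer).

7246 m

Leg 1 (242°, 1882 m): east 1882 sin 242° = -1661.71, north 1882 cos 242° = -883.55
Leg 2 (154°, 4794 m): east 4794 sin 154° = 2101.55, north 4794 cos 154° = -4308.82
Leg 3 (321°, 4472 m): east 4472 sin 321° = -2814.32, north 4472 cos 321° = 3475.40
Leg 4 (257°, 4456 m): east 4456 sin 257° = -4341.79, north 4456 cos 257° = -1002.38
Net: -6716.27 east, -2719.35 north. Distance = √((-6716.27)² + (-2719.35)²) = 7245.905 m.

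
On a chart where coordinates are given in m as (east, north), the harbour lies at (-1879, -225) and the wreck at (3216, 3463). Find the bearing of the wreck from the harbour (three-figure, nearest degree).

Δeast = 3216 − -1879 = 5095.00; Δnorth = 3463 − -225 = 3688.00.
Bearing = atan2(Δeast, Δnorth) mod 360° = 54.10° ≈ 054°.

054°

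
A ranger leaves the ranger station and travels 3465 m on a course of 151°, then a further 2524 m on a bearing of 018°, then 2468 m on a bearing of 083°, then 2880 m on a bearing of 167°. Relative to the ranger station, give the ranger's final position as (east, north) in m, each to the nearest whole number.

Leg 1 (151°, 3465 m): east 3465 sin 151° = 1679.87, north 3465 cos 151° = -3030.56
Leg 2 (018°, 2524 m): east 2524 sin 18° = 779.96, north 2524 cos 18° = 2400.47
Leg 3 (083°, 2468 m): east 2468 sin 83° = 2449.60, north 2468 cos 83° = 300.77
Leg 4 (167°, 2880 m): east 2880 sin 167° = 647.86, north 2880 cos 167° = -2806.19
Summing: 5557.29 m east, -3135.50 m north → (5557, -3136).

(5557, -3136)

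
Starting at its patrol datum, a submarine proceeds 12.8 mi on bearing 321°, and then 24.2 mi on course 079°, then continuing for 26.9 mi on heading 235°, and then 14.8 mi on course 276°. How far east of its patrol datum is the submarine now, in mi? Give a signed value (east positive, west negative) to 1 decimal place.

-21.1 mi

Leg 1 (321°, 12.8 mi): east 12.8 sin 321° = -8.06, north 12.8 cos 321° = 9.95
Leg 2 (079°, 24.2 mi): east 24.2 sin 79° = 23.76, north 24.2 cos 79° = 4.62
Leg 3 (235°, 26.9 mi): east 26.9 sin 235° = -22.04, north 26.9 cos 235° = -15.43
Leg 4 (276°, 14.8 mi): east 14.8 sin 276° = -14.72, north 14.8 cos 276° = 1.55
Net east component: -21.05 mi.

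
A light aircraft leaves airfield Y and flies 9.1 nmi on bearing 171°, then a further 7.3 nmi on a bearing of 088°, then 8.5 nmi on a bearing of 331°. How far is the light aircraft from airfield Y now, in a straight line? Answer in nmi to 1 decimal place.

4.8 nmi

Leg 1 (171°, 9.1 nmi): east 9.1 sin 171° = 1.42, north 9.1 cos 171° = -8.99
Leg 2 (088°, 7.3 nmi): east 7.3 sin 88° = 7.30, north 7.3 cos 88° = 0.25
Leg 3 (331°, 8.5 nmi): east 8.5 sin 331° = -4.12, north 8.5 cos 331° = 7.43
Net: 4.60 east, -1.30 north. Distance = √((4.60)² + (-1.30)²) = 4.778 nmi.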